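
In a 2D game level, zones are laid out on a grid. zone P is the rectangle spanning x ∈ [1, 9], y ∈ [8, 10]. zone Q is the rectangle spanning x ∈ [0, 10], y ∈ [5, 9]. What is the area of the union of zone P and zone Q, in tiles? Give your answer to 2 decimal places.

48.00

By inclusion–exclusion:
Individual areas: |zone P| = 16, |zone Q| = 40.
|zone P∩zone Q|: x∈[1,9], y∈[8,9] → 8·1 = 8.
|zone P ∪ zone Q| = 56 − 8 = 48.00.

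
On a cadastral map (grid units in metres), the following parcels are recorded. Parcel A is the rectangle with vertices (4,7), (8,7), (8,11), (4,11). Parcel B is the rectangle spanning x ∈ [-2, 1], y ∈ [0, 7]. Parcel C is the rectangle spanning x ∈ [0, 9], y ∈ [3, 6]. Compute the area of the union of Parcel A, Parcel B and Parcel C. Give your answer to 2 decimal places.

By inclusion–exclusion:
Individual areas: |Parcel A| = 16, |Parcel B| = 21, |Parcel C| = 27.
|Parcel A∩Parcel B| = 0 (no overlap).
|Parcel A∩Parcel C| = 0 (no overlap).
|Parcel B∩Parcel C|: x∈[0,1], y∈[3,6] → 1·3 = 3.
|Parcel A∩Parcel B∩Parcel C| = 0.
|Parcel A ∪ Parcel B ∪ Parcel C| = 64 − 3 + 0 = 61.00.

61.00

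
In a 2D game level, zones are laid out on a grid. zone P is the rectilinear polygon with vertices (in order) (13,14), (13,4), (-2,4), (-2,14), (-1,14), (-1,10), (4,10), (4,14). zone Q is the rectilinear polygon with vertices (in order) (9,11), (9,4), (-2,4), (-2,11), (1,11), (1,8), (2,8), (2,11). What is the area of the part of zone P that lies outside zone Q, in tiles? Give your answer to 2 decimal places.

|zone P| = 130, |zone P∩zone Q| = 70.
|zone P ∖ zone Q| = |zone P| − |zone P∩zone Q| = 130 − 70 = 60.00.

60.00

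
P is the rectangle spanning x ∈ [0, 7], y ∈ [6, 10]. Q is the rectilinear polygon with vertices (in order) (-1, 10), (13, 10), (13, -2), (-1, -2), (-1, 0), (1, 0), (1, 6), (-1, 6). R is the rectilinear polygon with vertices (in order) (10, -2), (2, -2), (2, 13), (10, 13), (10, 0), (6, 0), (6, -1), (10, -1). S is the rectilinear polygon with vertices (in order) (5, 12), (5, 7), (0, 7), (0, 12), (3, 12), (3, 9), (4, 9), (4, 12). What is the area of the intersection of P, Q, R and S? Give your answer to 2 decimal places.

The intersection is the polygon with vertices (2,10), (3,10), (3,9), (4,9), (4,10), (5,10), (5,7), (2,7).
By the shoelace formula its area is 8.00.

8.00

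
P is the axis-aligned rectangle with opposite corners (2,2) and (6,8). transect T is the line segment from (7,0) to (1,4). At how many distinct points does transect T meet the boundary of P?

The segment meets the boundary at (2,3.333), (4,2).

2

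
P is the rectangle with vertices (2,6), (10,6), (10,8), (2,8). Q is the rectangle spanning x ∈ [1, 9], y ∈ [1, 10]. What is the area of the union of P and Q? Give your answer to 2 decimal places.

By inclusion–exclusion:
Individual areas: |P| = 16, |Q| = 72.
|P∩Q|: x∈[2,9], y∈[6,8] → 7·2 = 14.
|P ∪ Q| = 88 − 14 = 74.00.

74.00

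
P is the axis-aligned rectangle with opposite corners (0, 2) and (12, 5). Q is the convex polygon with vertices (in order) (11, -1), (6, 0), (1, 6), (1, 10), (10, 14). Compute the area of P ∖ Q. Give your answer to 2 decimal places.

13.15

|P| = 36, |P∩Q| = 22.85.
|P ∖ Q| = |P| − |P∩Q| = 36 − 22.85 = 13.15.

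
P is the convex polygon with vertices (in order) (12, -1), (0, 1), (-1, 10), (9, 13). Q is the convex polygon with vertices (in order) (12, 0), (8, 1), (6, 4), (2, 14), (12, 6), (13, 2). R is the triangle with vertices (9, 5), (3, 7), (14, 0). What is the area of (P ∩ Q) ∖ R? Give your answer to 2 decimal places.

40.20

|P ∩ Q| = 48.1249.
|(P ∩ Q) ∩ R| = 7.9264.
|(P ∩ Q) ∖ R| = 48.1249 − 7.9264 = 40.20.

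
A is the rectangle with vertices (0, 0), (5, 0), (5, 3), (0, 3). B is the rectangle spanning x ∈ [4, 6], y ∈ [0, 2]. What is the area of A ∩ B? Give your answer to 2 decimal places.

|A∩B|: x∈[4,5], y∈[0,2] → 1·2 = 2.

2.00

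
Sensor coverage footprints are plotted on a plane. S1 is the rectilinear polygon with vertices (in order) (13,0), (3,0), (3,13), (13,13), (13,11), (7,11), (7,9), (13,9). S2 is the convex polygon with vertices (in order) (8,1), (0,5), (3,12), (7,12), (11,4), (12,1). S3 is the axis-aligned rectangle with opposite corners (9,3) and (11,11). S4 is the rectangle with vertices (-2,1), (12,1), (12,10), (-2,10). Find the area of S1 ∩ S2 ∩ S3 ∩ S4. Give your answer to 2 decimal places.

The intersection is the polygon with vertices (11,3), (9,3), (9,8), (11,4).
By the shoelace formula its area is 6.00.

6.00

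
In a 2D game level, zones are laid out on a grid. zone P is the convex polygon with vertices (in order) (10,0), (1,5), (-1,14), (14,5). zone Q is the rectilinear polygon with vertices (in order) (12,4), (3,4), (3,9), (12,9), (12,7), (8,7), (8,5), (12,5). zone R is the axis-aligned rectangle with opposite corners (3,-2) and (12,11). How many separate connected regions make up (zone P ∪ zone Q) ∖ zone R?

2

(zone P ∪ zone Q) ∖ zone R splits into 2 disjoint pieces (area 23.6111, area 3.7).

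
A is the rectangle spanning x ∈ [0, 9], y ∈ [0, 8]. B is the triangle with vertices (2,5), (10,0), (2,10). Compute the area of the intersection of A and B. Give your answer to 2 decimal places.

18.09

The intersection is the polygon with vertices (9,0.625), (2,5), (2,8), (3.6,8), (9,1.25).
By the shoelace formula its area is 18.09.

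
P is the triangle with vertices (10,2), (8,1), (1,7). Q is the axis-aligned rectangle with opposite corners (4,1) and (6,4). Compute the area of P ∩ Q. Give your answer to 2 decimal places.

The intersection is the polygon with vertices (4.5,4), (6,4), (6,2.714).
By the shoelace formula its area is 0.96.

0.96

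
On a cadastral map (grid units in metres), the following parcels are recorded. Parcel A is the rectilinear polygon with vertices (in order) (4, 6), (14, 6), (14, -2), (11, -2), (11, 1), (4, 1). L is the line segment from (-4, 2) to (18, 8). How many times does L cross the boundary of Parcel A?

The segment meets the boundary at (10.667,6), (4,4.182).

2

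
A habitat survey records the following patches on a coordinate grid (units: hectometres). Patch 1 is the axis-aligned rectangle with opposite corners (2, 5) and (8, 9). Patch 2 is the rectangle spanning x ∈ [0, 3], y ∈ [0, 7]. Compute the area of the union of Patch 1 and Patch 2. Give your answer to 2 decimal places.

43.00

By inclusion–exclusion:
Individual areas: |Patch 1| = 24, |Patch 2| = 21.
|Patch 1∩Patch 2|: x∈[2,3], y∈[5,7] → 1·2 = 2.
|Patch 1 ∪ Patch 2| = 45 − 2 = 43.00.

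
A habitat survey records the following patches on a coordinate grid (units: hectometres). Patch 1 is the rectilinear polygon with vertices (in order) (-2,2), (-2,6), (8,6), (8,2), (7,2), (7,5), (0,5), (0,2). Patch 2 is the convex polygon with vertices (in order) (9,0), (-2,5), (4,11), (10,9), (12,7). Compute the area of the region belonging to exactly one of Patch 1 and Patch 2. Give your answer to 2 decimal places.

78.18

|Patch 1| = 19, |Patch 2| = 86, |Patch 1∩Patch 2| = 13.4091.
|Patch 1 △ Patch 2| = |Patch 1| + |Patch 2| − 2·|Patch 1∩Patch 2| = 19 + 86 − 26.8182 = 78.18.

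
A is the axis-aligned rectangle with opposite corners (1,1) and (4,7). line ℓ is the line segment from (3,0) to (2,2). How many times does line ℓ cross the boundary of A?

The segment meets the boundary at (2.5,1).

1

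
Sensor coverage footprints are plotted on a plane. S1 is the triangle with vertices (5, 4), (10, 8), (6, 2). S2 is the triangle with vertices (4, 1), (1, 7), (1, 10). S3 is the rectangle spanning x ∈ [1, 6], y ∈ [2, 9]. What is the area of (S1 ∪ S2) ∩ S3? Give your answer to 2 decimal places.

5.65

|S1 ∪ S2| = 11.5.
|(S1 ∪ S2) ∩ S3| = 5.65.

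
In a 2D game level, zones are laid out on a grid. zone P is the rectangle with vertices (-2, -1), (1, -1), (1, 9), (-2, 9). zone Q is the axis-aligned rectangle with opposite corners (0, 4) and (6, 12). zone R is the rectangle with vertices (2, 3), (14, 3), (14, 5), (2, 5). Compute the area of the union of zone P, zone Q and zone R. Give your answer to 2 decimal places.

By inclusion–exclusion:
Individual areas: |zone P| = 30, |zone Q| = 48, |zone R| = 24.
|zone P∩zone Q|: x∈[0,1], y∈[4,9] → 1·5 = 5.
|zone P∩zone R| = 0 (no overlap).
|zone Q∩zone R|: x∈[2,6], y∈[4,5] → 4·1 = 4.
|zone P∩zone Q∩zone R| = 0.
|zone P ∪ zone Q ∪ zone R| = 102 − 9 + 0 = 93.00.

93.00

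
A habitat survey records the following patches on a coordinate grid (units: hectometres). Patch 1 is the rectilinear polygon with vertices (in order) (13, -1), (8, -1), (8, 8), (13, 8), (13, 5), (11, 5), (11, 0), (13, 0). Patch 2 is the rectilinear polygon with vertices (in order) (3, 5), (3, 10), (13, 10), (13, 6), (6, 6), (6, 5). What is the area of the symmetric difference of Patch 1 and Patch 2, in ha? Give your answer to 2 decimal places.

|Patch 1| = 35, |Patch 2| = 43, |Patch 1∩Patch 2| = 10.
|Patch 1 △ Patch 2| = |Patch 1| + |Patch 2| − 2·|Patch 1∩Patch 2| = 35 + 43 − 20 = 58.00.

58.00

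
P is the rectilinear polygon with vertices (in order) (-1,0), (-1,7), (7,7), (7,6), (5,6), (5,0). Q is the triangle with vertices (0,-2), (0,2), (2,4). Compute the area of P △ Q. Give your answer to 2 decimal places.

|P| = 44, |Q| = 4, |P∩Q| = 3.3333.
|P △ Q| = |P| + |Q| − 2·|P∩Q| = 44 + 4 − 6.6667 = 41.33.

41.33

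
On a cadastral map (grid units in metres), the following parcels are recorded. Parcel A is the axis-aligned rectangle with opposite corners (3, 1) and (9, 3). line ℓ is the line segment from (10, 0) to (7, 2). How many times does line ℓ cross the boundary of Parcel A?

1

The segment meets the boundary at (8.5,1).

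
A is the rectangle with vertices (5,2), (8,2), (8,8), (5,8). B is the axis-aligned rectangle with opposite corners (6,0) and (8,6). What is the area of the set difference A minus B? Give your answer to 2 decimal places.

10.00

|A∩B|: x∈[6,8], y∈[2,6] → 2·4 = 8.
|A| = 18.
|A ∖ B| = |A| − |A∩B| = 18 − 8 = 10.00.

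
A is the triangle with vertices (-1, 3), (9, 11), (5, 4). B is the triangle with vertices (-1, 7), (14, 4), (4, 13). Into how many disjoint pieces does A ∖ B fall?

2

A ∖ B splits into 2 disjoint pieces (area 10.2308, area 0.659).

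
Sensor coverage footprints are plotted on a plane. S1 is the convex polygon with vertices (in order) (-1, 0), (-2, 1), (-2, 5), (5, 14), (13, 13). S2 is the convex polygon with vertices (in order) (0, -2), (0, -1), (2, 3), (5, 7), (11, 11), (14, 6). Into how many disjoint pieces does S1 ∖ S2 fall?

S1 ∖ S2 is a single connected region.

1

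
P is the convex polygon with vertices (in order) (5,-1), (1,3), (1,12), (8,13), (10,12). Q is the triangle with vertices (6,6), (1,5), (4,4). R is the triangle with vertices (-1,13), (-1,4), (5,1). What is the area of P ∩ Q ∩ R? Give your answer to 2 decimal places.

1.16

The intersection is the polygon with vertices (1,5), (2.818,5.364), (3.4,4.2).
By the shoelace formula its area is 1.16.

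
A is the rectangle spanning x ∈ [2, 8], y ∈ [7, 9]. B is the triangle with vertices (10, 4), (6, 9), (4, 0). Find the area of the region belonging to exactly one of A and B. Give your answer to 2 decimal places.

30.91

|A| = 12, |B| = 23, |A∩B| = 2.0444.
|A △ B| = |A| + |B| − 2·|A∩B| = 12 + 23 − 4.0889 = 30.91.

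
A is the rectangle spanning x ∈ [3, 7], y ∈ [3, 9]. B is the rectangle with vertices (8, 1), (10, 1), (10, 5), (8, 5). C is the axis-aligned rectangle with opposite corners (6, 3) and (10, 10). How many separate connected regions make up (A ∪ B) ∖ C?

2

(A ∪ B) ∖ C splits into 2 disjoint pieces (area 18, area 4).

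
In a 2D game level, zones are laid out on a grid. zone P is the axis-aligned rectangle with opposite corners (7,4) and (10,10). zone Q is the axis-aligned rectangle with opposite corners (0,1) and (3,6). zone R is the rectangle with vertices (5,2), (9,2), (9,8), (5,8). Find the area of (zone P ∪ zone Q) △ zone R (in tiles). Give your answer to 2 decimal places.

|zone P ∪ zone Q| = 33.
|(zone P ∪ zone Q) ∩ zone R| = 8.
|(zone P ∪ zone Q) △ zone R| = 33 + 24 − 16 = 41.00.

41.00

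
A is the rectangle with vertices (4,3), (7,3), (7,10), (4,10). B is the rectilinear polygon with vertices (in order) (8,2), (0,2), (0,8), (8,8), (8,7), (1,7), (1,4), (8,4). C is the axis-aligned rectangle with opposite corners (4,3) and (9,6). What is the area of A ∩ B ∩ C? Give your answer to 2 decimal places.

3.00

The intersection is the polygon with vertices (4,3), (4,4), (7,4), (7,3).
By the shoelace formula its area is 3.00.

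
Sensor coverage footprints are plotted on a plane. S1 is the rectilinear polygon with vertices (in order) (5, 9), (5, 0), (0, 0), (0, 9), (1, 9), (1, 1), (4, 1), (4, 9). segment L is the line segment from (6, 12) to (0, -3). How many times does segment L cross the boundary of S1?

4

The segment meets the boundary at (1.2,0), (1.6,1), (4,7), (4.8,9).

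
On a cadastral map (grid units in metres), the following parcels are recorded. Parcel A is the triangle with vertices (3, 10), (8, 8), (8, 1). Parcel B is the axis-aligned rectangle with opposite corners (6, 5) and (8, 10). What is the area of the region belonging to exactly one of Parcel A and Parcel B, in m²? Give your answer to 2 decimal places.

13.90

|Parcel A| = 17.5, |Parcel B| = 10, |Parcel A∩Parcel B| = 6.8.
|Parcel A △ Parcel B| = |Parcel A| + |Parcel B| − 2·|Parcel A∩Parcel B| = 17.5 + 10 − 13.6 = 13.90.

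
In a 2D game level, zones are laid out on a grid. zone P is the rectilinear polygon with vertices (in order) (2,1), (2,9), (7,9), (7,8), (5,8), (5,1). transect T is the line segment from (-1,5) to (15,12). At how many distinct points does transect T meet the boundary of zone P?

The segment meets the boundary at (7,8.5), (5,7.625), (5.857,8), (2,6.312).

4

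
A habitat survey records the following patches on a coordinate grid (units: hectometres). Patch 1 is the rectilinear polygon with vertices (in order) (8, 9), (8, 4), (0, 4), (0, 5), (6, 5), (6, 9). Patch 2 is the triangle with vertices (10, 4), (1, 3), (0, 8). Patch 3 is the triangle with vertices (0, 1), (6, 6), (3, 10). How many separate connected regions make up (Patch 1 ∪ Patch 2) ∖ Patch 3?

2

(Patch 1 ∪ Patch 2) ∖ Patch 3 splits into 2 disjoint pieces (area 15.7608, area 4.8434).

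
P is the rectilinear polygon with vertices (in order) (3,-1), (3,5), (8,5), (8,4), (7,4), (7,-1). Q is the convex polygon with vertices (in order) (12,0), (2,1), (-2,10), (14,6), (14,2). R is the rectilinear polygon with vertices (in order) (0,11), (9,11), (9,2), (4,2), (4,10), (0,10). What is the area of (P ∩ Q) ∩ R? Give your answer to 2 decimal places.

The region (P ∩ Q) ∩ R is the polygon with vertices (8,5), (8,4), (7,4), (7,2), (4,2), (4,5).
By the shoelace formula its area is 10.00.

10.00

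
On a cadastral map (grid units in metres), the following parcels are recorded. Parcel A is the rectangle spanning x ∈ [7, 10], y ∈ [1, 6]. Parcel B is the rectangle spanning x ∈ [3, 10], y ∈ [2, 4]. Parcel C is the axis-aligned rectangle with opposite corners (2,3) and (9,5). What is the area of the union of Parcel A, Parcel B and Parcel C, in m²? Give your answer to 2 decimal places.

By inclusion–exclusion:
Individual areas: |Parcel A| = 15, |Parcel B| = 14, |Parcel C| = 14.
|Parcel A∩Parcel B|: x∈[7,10], y∈[2,4] → 3·2 = 6.
|Parcel A∩Parcel C|: x∈[7,9], y∈[3,5] → 2·2 = 4.
|Parcel B∩Parcel C|: x∈[3,9], y∈[3,4] → 6·1 = 6.
|Parcel A∩Parcel B∩Parcel C| = 2.
|Parcel A ∪ Parcel B ∪ Parcel C| = 43 − 16 + 2 = 29.00.

29.00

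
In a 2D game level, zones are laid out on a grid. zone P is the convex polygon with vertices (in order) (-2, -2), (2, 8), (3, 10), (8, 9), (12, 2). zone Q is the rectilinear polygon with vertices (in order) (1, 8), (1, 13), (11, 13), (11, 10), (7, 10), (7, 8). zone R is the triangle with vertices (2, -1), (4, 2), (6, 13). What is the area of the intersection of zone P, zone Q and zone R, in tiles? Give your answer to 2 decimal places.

0.68

The intersection is the polygon with vertices (5.368,9.526), (5.091,8), (4.571,8), (5.027,9.595).
By the shoelace formula its area is 0.68.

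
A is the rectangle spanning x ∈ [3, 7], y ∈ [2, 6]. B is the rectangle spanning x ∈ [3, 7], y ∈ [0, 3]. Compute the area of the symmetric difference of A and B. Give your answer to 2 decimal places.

|A∩B|: x∈[3,7], y∈[2,3] → 4·1 = 4.
|A △ B| = |A| + |B| − 2·|A∩B| = 16 + 12 − 8 = 20.00.

20.00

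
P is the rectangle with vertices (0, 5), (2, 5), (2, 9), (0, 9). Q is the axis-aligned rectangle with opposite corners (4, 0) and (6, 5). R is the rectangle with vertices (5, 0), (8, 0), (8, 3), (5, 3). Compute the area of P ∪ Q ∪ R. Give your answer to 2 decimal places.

By inclusion–exclusion:
Individual areas: |P| = 8, |Q| = 10, |R| = 9.
|P∩Q| = 0 (no overlap).
|P∩R| = 0 (no overlap).
|Q∩R|: x∈[5,6], y∈[0,3] → 1·3 = 3.
|P∩Q∩R| = 0.
|P ∪ Q ∪ R| = 27 − 3 + 0 = 24.00.

24.00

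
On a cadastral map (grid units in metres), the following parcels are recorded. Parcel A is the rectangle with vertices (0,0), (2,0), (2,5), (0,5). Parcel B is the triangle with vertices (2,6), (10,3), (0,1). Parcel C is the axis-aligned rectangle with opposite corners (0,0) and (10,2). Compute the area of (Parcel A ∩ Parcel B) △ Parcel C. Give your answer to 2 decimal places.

|Parcel A ∩ Parcel B| = 4.4.
|(Parcel A ∩ Parcel B) ∩ Parcel C| = 1.4.
|(Parcel A ∩ Parcel B) △ Parcel C| = 4.4 + 20 − 2.8 = 21.60.

21.60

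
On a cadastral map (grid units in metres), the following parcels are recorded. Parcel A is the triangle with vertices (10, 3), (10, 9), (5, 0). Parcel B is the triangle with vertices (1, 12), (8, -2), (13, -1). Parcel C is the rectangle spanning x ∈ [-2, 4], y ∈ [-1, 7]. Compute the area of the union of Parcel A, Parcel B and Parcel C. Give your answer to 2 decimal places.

By inclusion–exclusion:
Individual areas: |Parcel A| = 15, |Parcel B| = 38.5, |Parcel C| = 48.
|Parcel A∩Parcel B| = 6.2944.
|Parcel A∩Parcel C| = 0.
|Parcel B∩Parcel C| = 0.25.
|Parcel A∩Parcel B∩Parcel C| = 0.
|Parcel A ∪ Parcel B ∪ Parcel C| = 101.5 − 6.5444 + 0 = 94.96.

94.96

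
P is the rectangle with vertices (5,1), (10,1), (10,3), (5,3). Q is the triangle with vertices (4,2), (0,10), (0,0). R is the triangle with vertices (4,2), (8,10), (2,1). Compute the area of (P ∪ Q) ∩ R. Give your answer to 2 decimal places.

1.43

The region (P ∪ Q) ∩ R is the polygon with vertices (4,2), (2,1), (3.429,3.143).
By the shoelace formula its area is 1.43.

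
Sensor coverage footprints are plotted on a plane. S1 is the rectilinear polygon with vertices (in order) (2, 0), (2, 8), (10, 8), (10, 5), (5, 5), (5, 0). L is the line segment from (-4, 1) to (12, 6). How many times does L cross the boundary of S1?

4

The segment meets the boundary at (8.8,5), (5,3.812), (2,2.875), (10,5.375).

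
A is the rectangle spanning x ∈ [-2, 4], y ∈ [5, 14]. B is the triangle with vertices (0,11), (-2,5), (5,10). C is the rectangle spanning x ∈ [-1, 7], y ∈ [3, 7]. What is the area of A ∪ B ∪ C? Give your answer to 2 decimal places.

76.46

By inclusion–exclusion:
Individual areas: |A| = 54, |B| = 16, |C| = 32.
|A∩B| = 15.5429.
|A∩C|: x∈[-1,4], y∈[5,7] → 5·2 = 10.
|B∩C| = 1.1571.
|A∩B∩C| = 1.1571.
|A ∪ B ∪ C| = 102 − 26.7 + 1.1571 = 76.46.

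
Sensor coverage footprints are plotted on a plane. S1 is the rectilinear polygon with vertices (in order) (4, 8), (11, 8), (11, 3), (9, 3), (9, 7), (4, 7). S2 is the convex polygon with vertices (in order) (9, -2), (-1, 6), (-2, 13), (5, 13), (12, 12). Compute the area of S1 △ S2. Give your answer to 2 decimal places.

|S1| = 15, |S2| = 134, |S1∩S2| = 12.9881.
|S1 △ S2| = |S1| + |S2| − 2·|S1∩S2| = 15 + 134 − 25.9762 = 123.02.

123.02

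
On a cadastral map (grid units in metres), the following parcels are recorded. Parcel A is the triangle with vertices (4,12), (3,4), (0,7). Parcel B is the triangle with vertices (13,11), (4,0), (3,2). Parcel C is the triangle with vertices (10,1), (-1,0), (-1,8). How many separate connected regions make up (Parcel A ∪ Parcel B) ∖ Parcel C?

(Parcel A ∪ Parcel B) ∖ Parcel C splits into 3 disjoint pieces (area 10.6853, area 0.1407, area 8.0021).

3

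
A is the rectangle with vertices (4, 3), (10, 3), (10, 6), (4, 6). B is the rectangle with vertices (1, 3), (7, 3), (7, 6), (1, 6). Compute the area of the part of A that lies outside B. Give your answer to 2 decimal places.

9.00

|A∩B|: x∈[4,7], y∈[3,6] → 3·3 = 9.
|A| = 18.
|A ∖ B| = |A| − |A∩B| = 18 − 9 = 9.00.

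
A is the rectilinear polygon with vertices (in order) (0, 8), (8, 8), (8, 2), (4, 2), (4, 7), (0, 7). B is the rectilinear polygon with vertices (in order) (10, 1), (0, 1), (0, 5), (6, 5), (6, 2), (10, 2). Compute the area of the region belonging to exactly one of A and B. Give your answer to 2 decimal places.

44.00

|A| = 28, |B| = 28, |A∩B| = 6.
|A △ B| = |A| + |B| − 2·|A∩B| = 28 + 28 − 12 = 44.00.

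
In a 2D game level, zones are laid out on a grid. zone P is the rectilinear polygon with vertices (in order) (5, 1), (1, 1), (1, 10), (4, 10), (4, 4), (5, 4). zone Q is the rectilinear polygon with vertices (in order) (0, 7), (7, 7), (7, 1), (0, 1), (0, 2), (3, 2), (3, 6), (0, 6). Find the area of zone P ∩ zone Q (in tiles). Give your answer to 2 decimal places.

13.00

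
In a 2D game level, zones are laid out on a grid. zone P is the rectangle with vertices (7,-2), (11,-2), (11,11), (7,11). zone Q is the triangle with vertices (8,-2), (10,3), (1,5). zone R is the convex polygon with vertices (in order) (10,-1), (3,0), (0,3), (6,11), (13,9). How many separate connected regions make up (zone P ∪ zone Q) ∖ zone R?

3

(zone P ∪ zone Q) ∖ zone R splits into 3 disjoint pieces (area 3.4286, area 6.4167, area 0.0476).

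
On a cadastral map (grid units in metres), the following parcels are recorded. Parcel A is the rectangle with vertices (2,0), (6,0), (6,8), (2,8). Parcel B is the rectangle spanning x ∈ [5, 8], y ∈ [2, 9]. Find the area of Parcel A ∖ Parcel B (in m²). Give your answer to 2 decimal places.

26.00

|Parcel A∩Parcel B|: x∈[5,6], y∈[2,8] → 1·6 = 6.
|Parcel A| = 32.
|Parcel A ∖ Parcel B| = |Parcel A| − |Parcel A∩Parcel B| = 32 − 6 = 26.00.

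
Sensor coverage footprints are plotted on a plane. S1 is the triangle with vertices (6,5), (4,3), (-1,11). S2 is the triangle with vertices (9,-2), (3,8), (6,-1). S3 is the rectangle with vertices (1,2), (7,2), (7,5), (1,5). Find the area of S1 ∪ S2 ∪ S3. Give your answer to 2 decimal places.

35.02

By inclusion–exclusion:
Individual areas: |S1| = 13, |S2| = 12, |S3| = 18.
|S1∩S2| = 2.1794.
|S1∩S3| = 3.25.
|S2∩S3| = 3.6.
|S1∩S2∩S3| = 1.05.
|S1 ∪ S2 ∪ S3| = 43 − 9.0294 + 1.05 = 35.02.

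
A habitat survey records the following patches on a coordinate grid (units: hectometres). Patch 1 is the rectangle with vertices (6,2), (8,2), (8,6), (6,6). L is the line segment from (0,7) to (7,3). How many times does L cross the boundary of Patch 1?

1

The segment meets the boundary at (6,3.571).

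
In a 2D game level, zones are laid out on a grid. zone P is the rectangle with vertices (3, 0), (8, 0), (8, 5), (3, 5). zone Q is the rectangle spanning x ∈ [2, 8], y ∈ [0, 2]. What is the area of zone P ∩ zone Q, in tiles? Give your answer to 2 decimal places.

10.00

|zone P∩zone Q|: x∈[3,8], y∈[0,2] → 5·2 = 10.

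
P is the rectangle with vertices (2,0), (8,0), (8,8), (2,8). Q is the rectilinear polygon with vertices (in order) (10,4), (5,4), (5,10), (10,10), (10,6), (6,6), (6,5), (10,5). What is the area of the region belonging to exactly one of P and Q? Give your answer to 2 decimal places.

54.00

|P| = 48, |Q| = 26, |P∩Q| = 10.
|P △ Q| = |P| + |Q| − 2·|P∩Q| = 48 + 26 − 20 = 54.00.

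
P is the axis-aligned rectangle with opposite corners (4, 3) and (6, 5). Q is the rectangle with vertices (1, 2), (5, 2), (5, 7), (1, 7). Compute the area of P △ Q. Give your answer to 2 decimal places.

20.00

|P∩Q|: x∈[4,5], y∈[3,5] → 1·2 = 2.
|P △ Q| = |P| + |Q| − 2·|P∩Q| = 4 + 20 − 4 = 20.00.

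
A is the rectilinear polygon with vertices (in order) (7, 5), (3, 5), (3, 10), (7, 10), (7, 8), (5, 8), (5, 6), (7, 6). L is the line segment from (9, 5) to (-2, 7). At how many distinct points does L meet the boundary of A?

2

The segment meets the boundary at (3,6.091), (7,5.364).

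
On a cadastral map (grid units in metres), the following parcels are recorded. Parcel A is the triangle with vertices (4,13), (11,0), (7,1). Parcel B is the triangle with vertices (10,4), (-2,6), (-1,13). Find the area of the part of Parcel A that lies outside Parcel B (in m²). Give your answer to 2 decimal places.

17.34

|Parcel A| = 22.5, |Parcel A∩Parcel B| = 5.1576.
|Parcel A ∖ Parcel B| = |Parcel A| − |Parcel A∩Parcel B| = 22.5 − 5.1576 = 17.34.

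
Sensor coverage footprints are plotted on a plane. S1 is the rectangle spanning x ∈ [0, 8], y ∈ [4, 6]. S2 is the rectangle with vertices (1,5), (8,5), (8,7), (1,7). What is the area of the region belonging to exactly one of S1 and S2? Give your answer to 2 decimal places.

|S1∩S2|: x∈[1,8], y∈[5,6] → 7·1 = 7.
|S1 △ S2| = |S1| + |S2| − 2·|S1∩S2| = 16 + 14 − 14 = 16.00.

16.00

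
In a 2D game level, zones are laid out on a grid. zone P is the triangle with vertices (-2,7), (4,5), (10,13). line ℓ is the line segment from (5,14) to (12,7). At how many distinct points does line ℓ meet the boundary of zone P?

The segment meets the boundary at (8.286,10.714), (7.333,11.667).

2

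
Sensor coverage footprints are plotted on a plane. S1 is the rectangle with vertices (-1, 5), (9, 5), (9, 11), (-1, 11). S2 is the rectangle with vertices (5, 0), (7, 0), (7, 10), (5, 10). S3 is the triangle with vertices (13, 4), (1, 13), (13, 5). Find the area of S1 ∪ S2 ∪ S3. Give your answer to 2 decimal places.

73.67

By inclusion–exclusion:
Individual areas: |S1| = 60, |S2| = 20, |S3| = 6.
|S1∩S2|: x∈[5,7], y∈[5,10] → 2·5 = 10.
|S1∩S3| = 2.3333.
|S2∩S3| = 0.75.
|S1∩S2∩S3| = 0.75.
|S1 ∪ S2 ∪ S3| = 86 − 13.0833 + 0.75 = 73.67.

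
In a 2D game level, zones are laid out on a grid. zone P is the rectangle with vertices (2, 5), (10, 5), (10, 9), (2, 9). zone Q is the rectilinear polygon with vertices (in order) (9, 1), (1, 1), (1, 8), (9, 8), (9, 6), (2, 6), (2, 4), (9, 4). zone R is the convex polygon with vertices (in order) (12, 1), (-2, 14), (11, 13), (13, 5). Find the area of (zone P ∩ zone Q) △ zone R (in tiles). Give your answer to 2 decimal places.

85.65

|zone P ∩ zone Q| = 14.
|(zone P ∩ zone Q) ∩ zone R| = 6.9231.
|(zone P ∩ zone Q) △ zone R| = 14 + 85.5 − 13.8462 = 85.65.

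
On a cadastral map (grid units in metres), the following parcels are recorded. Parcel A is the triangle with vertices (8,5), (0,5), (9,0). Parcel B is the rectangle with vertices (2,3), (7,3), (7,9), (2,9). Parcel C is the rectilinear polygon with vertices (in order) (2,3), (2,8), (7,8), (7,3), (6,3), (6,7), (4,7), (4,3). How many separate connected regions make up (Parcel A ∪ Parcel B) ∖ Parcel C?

(Parcel A ∪ Parcel B) ∖ Parcel C splits into 3 disjoint pieces (area 17.6, area 1.1111, area 5).

3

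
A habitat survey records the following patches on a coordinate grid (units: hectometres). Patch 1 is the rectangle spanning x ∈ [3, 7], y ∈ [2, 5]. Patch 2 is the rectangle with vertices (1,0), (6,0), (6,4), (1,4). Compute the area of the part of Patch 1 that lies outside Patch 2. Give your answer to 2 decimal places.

6.00

|Patch 1∩Patch 2|: x∈[3,6], y∈[2,4] → 3·2 = 6.
|Patch 1| = 12.
|Patch 1 ∖ Patch 2| = |Patch 1| − |Patch 1∩Patch 2| = 12 − 6 = 6.00.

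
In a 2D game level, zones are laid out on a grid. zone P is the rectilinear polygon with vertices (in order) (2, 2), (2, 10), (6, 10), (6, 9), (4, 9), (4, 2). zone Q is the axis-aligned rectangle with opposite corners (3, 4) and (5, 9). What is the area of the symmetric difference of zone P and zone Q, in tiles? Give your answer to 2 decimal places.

18.00

|zone P| = 18, |zone Q| = 10, |zone P∩zone Q| = 5.
|zone P △ zone Q| = |zone P| + |zone Q| − 2·|zone P∩zone Q| = 18 + 10 − 10 = 18.00.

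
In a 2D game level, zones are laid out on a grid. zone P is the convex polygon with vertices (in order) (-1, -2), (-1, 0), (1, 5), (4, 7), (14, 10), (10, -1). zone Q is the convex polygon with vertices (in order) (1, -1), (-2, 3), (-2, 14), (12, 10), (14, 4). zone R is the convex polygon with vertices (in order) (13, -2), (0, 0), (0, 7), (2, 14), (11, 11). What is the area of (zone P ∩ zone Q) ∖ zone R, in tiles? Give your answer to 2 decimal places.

|zone P ∩ zone Q| = 78.2618.
|(zone P ∩ zone Q) ∩ zone R| = 72.3398.
|(zone P ∩ zone Q) ∖ zone R| = 78.2618 − 72.3398 = 5.92.

5.92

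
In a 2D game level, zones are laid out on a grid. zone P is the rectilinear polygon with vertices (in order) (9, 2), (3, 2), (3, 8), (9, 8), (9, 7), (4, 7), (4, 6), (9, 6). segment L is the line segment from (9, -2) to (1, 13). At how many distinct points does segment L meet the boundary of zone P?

The segment meets the boundary at (3.667,8), (4.2,7), (4.733,6), (6.867,2).

4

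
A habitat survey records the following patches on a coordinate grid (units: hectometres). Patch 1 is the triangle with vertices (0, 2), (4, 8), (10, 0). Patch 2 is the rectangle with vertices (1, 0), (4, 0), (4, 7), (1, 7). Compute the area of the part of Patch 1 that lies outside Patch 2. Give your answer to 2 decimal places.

|Patch 1| = 34, |Patch 1∩Patch 2| = 12.4167.
|Patch 1 ∖ Patch 2| = |Patch 1| − |Patch 1∩Patch 2| = 34 − 12.4167 = 21.58.

21.58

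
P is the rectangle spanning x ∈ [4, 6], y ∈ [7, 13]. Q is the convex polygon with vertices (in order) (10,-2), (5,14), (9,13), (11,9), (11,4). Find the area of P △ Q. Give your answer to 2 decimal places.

55.49

|P| = 12, |Q| = 45, |P∩Q| = 0.7562.
|P △ Q| = |P| + |Q| − 2·|P∩Q| = 12 + 45 − 1.5125 = 55.49.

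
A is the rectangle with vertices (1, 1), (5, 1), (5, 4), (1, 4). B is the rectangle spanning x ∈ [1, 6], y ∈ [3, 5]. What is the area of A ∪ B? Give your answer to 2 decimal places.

By inclusion–exclusion:
Individual areas: |A| = 12, |B| = 10.
|A∩B|: x∈[1,5], y∈[3,4] → 4·1 = 4.
|A ∪ B| = 22 − 4 = 18.00.

18.00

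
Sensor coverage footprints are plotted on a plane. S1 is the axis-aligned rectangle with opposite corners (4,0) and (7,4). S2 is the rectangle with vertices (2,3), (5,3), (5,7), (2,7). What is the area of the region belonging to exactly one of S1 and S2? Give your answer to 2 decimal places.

22.00

|S1∩S2|: x∈[4,5], y∈[3,4] → 1·1 = 1.
|S1 △ S2| = |S1| + |S2| − 2·|S1∩S2| = 12 + 12 − 2 = 22.00.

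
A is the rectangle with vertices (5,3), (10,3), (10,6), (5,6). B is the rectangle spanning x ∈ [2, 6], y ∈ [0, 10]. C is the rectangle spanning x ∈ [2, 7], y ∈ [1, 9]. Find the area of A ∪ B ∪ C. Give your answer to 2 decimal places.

By inclusion–exclusion:
Individual areas: |A| = 15, |B| = 40, |C| = 40.
|A∩B|: x∈[5,6], y∈[3,6] → 1·3 = 3.
|A∩C|: x∈[5,7], y∈[3,6] → 2·3 = 6.
|B∩C|: x∈[2,6], y∈[1,9] → 4·8 = 32.
|A∩B∩C| = 3.
|A ∪ B ∪ C| = 95 − 41 + 3 = 57.00.

57.00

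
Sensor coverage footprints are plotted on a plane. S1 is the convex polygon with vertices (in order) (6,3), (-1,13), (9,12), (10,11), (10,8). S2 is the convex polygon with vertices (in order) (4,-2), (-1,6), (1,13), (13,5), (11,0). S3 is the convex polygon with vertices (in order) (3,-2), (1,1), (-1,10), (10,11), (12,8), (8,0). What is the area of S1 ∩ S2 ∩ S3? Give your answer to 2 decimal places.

30.16

The intersection is the polygon with vertices (9.478,7.348), (6,3), (0.974,10.18), (4.72,10.52).
By the shoelace formula its area is 30.16.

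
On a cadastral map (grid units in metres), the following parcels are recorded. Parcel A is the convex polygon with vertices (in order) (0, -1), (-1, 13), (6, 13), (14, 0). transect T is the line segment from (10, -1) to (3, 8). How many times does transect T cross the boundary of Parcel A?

1

The segment meets the boundary at (9.474,-0.323).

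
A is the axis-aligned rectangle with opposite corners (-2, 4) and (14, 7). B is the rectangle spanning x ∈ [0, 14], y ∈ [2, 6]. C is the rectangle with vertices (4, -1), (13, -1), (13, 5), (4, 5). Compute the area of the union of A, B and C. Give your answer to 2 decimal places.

By inclusion–exclusion:
Individual areas: |A| = 48, |B| = 56, |C| = 54.
|A∩B|: x∈[0,14], y∈[4,6] → 14·2 = 28.
|A∩C|: x∈[4,13], y∈[4,5] → 9·1 = 9.
|B∩C|: x∈[4,13], y∈[2,5] → 9·3 = 27.
|A∩B∩C| = 9.
|A ∪ B ∪ C| = 158 − 64 + 9 = 103.00.

103.00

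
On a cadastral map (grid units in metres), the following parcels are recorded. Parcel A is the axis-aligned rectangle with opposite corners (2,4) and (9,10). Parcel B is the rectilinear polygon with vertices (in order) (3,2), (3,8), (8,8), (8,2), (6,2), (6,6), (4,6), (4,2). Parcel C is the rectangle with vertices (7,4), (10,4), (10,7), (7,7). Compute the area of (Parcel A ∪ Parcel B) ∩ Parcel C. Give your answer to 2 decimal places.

The region (Parcel A ∪ Parcel B) ∩ Parcel C is the polygon with vertices (9,4), (8,4), (7,4), (7,7), (9,7).
By the shoelace formula its area is 6.00.

6.00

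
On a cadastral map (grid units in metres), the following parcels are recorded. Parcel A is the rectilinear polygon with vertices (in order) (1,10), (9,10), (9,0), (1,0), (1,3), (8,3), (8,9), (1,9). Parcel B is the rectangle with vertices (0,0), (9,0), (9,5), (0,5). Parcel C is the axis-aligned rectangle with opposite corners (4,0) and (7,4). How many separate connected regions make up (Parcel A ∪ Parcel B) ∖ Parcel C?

(Parcel A ∪ Parcel B) ∖ Parcel C is a single connected region.

1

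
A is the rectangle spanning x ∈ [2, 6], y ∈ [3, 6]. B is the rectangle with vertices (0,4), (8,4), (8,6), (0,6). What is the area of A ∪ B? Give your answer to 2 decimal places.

20.00

By inclusion–exclusion:
Individual areas: |A| = 12, |B| = 16.
|A∩B|: x∈[2,6], y∈[4,6] → 4·2 = 8.
|A ∪ B| = 28 − 8 = 20.00.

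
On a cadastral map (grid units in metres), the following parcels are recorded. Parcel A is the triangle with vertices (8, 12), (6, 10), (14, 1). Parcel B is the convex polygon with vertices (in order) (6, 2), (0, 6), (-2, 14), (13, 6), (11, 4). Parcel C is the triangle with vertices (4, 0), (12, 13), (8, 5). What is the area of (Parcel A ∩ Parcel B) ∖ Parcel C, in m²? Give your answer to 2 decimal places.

6.43

|Parcel A ∩ Parcel B| = 7.0689.
|(Parcel A ∩ Parcel B) ∩ Parcel C| = 0.6401.
|(Parcel A ∩ Parcel B) ∖ Parcel C| = 7.0689 − 0.6401 = 6.43.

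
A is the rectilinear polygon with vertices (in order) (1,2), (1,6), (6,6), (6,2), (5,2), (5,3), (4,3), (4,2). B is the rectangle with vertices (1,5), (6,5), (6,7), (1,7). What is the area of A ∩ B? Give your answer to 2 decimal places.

The intersection is the polygon with vertices (1,6), (6,6), (6,5), (1,5).
By the shoelace formula its area is 5.00.

5.00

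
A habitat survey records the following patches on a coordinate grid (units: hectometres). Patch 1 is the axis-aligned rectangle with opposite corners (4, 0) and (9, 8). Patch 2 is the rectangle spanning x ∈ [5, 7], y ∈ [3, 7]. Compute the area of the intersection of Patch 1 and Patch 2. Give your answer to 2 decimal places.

|Patch 1∩Patch 2|: x∈[5,7], y∈[3,7] → 2·4 = 8.

8.00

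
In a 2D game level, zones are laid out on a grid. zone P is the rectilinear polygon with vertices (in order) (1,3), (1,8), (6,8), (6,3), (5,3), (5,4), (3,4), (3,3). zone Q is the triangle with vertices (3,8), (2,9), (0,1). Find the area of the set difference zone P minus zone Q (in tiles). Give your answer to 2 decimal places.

|zone P| = 23, |zone P∩zone Q| = 3.5417.
|zone P ∖ zone Q| = |zone P| − |zone P∩zone Q| = 23 − 3.5417 = 19.46.

19.46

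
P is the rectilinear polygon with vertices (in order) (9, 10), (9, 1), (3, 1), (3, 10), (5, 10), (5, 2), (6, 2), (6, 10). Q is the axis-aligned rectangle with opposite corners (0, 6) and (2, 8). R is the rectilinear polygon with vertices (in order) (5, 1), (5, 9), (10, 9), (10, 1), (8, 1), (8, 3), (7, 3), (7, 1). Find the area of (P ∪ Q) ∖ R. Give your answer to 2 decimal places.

27.00

|P ∪ Q| = 50.
|(P ∪ Q) ∩ R| = 23.
|(P ∪ Q) ∖ R| = 50 − 23 = 27.00.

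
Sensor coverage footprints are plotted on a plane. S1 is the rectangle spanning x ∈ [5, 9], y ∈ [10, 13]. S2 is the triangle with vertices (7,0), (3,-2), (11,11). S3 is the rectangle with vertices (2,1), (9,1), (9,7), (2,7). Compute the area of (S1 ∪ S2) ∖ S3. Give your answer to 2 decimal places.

19.84

|S1 ∪ S2| = 30.
|(S1 ∪ S2) ∩ S3| = 10.1643.
|(S1 ∪ S2) ∖ S3| = 30 − 10.1643 = 19.84.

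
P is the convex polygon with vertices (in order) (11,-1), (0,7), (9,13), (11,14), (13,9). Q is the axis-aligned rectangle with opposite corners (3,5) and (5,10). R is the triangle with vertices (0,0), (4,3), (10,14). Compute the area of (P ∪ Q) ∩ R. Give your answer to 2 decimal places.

The region (P ∪ Q) ∩ R is the polygon with vertices (9.625,13.312), (4.426,3.781), (3.291,4.607), (9.444,13.222).
By the shoelace formula its area is 8.06.

8.06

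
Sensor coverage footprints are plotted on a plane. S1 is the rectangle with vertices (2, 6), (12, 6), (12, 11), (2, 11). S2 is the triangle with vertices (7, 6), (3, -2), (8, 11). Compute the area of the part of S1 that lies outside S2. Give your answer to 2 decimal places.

|S1| = 50, |S1∩S2| = 2.3077.
|S1 ∖ S2| = |S1| − |S1∩S2| = 50 − 2.3077 = 47.69.

47.69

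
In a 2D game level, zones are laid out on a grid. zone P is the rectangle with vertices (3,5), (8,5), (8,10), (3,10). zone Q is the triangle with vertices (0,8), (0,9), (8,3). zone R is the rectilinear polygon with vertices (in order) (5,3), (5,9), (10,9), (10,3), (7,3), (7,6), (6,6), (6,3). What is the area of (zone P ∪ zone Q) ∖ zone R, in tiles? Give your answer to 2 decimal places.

16.64

|zone P ∪ zone Q| = 27.9708.
|(zone P ∪ zone Q) ∩ zone R| = 11.3333.
|(zone P ∪ zone Q) ∖ zone R| = 27.9708 − 11.3333 = 16.64.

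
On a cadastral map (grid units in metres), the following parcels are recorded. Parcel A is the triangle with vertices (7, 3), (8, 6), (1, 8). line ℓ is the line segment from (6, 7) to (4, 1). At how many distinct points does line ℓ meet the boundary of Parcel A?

The segment meets the boundary at (5.174,4.522), (5.87,6.609).

2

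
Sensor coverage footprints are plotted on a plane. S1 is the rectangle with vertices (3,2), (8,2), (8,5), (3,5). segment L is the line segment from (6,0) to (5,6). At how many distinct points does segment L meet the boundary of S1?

2

The segment meets the boundary at (5.167,5), (5.667,2).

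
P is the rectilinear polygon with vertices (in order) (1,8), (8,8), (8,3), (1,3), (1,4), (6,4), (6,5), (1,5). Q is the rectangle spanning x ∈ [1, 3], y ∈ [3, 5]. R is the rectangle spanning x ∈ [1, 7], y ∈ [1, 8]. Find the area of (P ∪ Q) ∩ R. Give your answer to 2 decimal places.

27.00

The region (P ∪ Q) ∩ R has outer boundary with vertices (3,3), (1,3), (1,4), (1,5), (1,8), (7,8), (7,3) (shoelace area 30.00).
It has a hole with vertices (6,5), (3,5), (3,4), (6,4) (area 3.00).
Net area = 30.00 − 3.00 = 27.00.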